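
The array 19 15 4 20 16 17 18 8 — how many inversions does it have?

15

Sweep left to right; for each value list the smaller values that follow it:
19: 6
15: 2
4: 0
20: 4
16: 1
17: 1
18: 1
8: 0
Sum: 6 + 2 + 0 + 4 + 1 + 1 + 1 + 0 = 15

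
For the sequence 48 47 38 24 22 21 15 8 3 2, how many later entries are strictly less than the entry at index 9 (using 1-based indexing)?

1

The element at index 9 is 3.
Elements after it: 2
Those smaller than 3: 2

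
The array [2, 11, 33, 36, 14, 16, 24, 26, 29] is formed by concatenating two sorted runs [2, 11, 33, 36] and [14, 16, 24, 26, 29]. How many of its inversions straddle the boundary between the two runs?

10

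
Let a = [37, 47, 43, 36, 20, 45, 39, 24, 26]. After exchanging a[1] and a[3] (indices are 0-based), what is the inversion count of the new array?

21

Positions 1 and 3 hold 47 and 36; after swapping, the array is [37, 36, 43, 47, 20, 45, 39, 24, 26].
Sweep left to right; for each value list the smaller values that follow it:
37: 4
36: 3
43: 4
47: 5
20: 0
45: 3
39: 2
24: 0
26: 0
Sum: 4 + 3 + 4 + 5 + 0 + 3 + 2 + 0 + 0 = 21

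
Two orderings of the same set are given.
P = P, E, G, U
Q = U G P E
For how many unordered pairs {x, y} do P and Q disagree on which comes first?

Assign each item its position (1..4) in the first ordering, then rewrite the second ordering as that position sequence:
positions: P→1, E→2, G→3, U→4
second ordering as positions: [4, 3, 1, 2]
Discordant pairs = inversions in this position sequence.
4: 3, 1, 2 → 3
3: 1, 2 → 2
1: 0
2: 0
Total: 3 + 2 + 0 + 0 = 5

5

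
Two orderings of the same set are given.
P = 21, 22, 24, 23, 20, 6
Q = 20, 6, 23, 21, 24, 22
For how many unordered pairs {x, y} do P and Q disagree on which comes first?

Disagreeing pairs: 12

Assign each item its position (1..6) in the first ordering, then rewrite the second ordering as that position sequence:
positions: 21→1, 22→2, 24→3, 23→4, 20→5, 6→6
second ordering as positions: [5, 6, 4, 1, 3, 2]
Discordant pairs = inversions in this position sequence.
5: 4, 1, 3, 2 → 4
6: 4, 1, 3, 2 → 4
4: 1, 3, 2 → 3
1: 0
3: 2 → 1
2: 0
Total: 4 + 4 + 3 + 0 + 1 + 0 = 12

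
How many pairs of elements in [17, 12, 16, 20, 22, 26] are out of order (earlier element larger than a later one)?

For each element, count later entries that are smaller:
17 → 12, 16 → 2
12 → none → 0
16 → none → 0
20 → none → 0
22 → none → 0
26 → none → 0
Sum: 2 + 0 + 0 + 0 + 0 + 0 = 2

2 inversions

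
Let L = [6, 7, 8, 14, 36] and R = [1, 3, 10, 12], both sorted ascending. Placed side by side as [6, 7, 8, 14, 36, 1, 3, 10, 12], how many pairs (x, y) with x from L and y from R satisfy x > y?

Count, for every r in R, how many entries of L exceed r:
r = 1: 6, 7, 8, 14, 36 → 5
r = 3: 6, 7, 8, 14, 36 → 5
r = 10: 14, 36 → 2
r = 12: 14, 36 → 2
Cross-inversions: 5 + 5 + 2 + 2 = 14

14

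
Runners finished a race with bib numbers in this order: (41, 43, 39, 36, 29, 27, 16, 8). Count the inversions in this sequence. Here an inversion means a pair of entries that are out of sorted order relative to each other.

Element-by-element contributions:
41 → 39, 36, 29, 27, 16, 8 → 6
43 → 39, 36, 29, 27, 16, 8 → 6
39 → 36, 29, 27, 16, 8 → 5
36 → 29, 27, 16, 8 → 4
29 → 27, 16, 8 → 3
27 → 16, 8 → 2
16 → 8 → 1
8 → none → 0
Sum: 6 + 6 + 5 + 4 + 3 + 2 + 1 + 0 = 27

27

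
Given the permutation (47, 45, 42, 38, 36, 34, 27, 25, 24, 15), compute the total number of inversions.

There are 45 inversions.

Element-by-element contributions:
47: 9
45: 8
42: 7
38: 6
36: 5
34: 4
27: 3
25: 2
24: 1
15: 0
Sum: 9 + 8 + 7 + 6 + 5 + 4 + 3 + 2 + 1 + 0 = 45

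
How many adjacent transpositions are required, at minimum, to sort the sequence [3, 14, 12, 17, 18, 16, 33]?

3 adjacent swaps

Minimum adjacent swaps = number of inversions (each swap of adjacent out-of-order elements removes one inversion and no swap can remove more).
Count inversions — for each element, later elements that are smaller:
3: none → 0
14: 12 → 1
12: none → 0
17: 16 → 1
18: 16 → 1
16: none → 0
33: none → 0
Total inversions: 0 + 1 + 0 + 1 + 1 + 0 + 0 = 3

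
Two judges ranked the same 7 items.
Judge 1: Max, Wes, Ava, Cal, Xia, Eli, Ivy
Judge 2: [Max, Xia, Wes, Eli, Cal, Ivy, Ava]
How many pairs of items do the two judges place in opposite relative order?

Assign each item its position (1..7) in the first ordering, then rewrite the second ordering as that position sequence:
positions: Max→1, Wes→2, Ava→3, Cal→4, Xia→5, Eli→6, Ivy→7
second ordering as positions: [1, 5, 2, 6, 4, 7, 3]
Discordant pairs = inversions in this position sequence.
1: 0
5: 2, 4, 3 → 3
2: 0
6: 4, 3 → 2
4: 3 → 1
7: 3 → 1
3: 0
Total: 0 + 3 + 0 + 2 + 1 + 1 + 0 = 7

Discordant pairs: 7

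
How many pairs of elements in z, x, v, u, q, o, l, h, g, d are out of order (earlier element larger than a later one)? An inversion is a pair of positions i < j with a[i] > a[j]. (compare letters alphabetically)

45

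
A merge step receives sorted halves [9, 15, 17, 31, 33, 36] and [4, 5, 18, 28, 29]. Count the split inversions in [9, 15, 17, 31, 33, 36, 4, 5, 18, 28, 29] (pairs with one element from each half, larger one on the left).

Count, for every r in R, how many entries of L exceed r:
r = 4: 9, 15, 17, 31, 33, 36 → 6
r = 5: 9, 15, 17, 31, 33, 36 → 6
r = 18: 31, 33, 36 → 3
r = 28: 31, 33, 36 → 3
r = 29: 31, 33, 36 → 3
Cross-inversions: 6 + 6 + 3 + 3 + 3 = 21

Cross-inversions: 21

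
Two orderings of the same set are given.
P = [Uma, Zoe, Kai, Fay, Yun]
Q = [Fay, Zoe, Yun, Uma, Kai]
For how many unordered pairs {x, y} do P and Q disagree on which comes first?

6

Assign each item its position (1..5) in the first ordering, then rewrite the second ordering as that position sequence:
positions: Uma→1, Zoe→2, Kai→3, Fay→4, Yun→5
second ordering as positions: [4, 2, 5, 1, 3]
Discordant pairs = inversions in this position sequence.
4: 2, 1, 3 → 3
2: 1 → 1
5: 1, 3 → 2
1: 0
3: 0
Total: 3 + 1 + 2 + 0 + 0 = 6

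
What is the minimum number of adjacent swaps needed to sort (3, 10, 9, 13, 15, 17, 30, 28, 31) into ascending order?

The minimum number of adjacent swaps to sort an array equals its inversion count, since every such swap removes exactly one inversion.
Count inversions — for each element, later elements that are smaller:
3: none → 0
10: 9 → 1
9: none → 0
13: none → 0
15: none → 0
17: none → 0
30: 28 → 1
28: none → 0
31: none → 0
Total inversions: 0 + 1 + 0 + 0 + 0 + 0 + 1 + 0 + 0 = 2

2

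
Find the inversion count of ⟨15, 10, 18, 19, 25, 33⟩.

Inversions: 1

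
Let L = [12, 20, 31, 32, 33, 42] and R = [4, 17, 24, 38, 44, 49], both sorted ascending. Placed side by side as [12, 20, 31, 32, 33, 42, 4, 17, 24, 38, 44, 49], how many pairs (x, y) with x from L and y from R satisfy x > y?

16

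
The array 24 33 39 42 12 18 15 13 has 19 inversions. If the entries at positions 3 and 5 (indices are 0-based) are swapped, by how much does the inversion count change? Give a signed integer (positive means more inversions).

Positions 3 and 5 hold 42 and 18; after swapping, the array is [24, 33, 39, 18, 12, 42, 15, 13].
Sweep left to right; for each value list the smaller values that follow it:
24: 4
33: 4
39: 4
18: 3
12: 0
42: 2
15: 1
13: 0
Sum: 4 + 4 + 4 + 3 + 0 + 2 + 1 + 0 = 18
Change: 18 − 19 = -1

-1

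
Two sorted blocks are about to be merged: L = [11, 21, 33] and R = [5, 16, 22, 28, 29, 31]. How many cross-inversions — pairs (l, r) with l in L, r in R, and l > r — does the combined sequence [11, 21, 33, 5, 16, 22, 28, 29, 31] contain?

9 cross-inversions

For each element r of the right run, count left-run elements greater than r:
r = 5: 11, 21, 33 → 3
r = 16: 21, 33 → 2
r = 22: 33 → 1
r = 28: 33 → 1
r = 29: 33 → 1
r = 31: 33 → 1
Cross-inversions: 3 + 2 + 1 + 1 + 1 + 1 = 9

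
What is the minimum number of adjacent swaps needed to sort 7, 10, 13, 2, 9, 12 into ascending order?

The minimum number of adjacent swaps to sort an array equals its inversion count, since every such swap removes exactly one inversion.
Count inversions — for each element, later elements that are smaller:
7: 2 → 1
10: 2, 9 → 2
13: 2, 9, 12 → 3
2: none → 0
9: none → 0
12: none → 0
Total inversions: 1 + 2 + 3 + 0 + 0 + 0 = 6

6 swaps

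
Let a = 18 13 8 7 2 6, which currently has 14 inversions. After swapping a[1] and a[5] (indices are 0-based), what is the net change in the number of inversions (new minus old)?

Positions 1 and 5 hold 13 and 6; after swapping, the array is [18, 6, 8, 7, 2, 13].
For each element, count later entries that are smaller:
18: 5
6: 1
8: 2
7: 1
2: 0
13: 0
Sum: 5 + 1 + 2 + 1 + 0 + 0 = 9
Change: 9 − 14 = -5

-5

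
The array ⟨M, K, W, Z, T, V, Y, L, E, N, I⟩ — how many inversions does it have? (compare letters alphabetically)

34 inversions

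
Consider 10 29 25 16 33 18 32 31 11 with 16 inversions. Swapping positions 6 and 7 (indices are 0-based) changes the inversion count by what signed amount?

Positions 6 and 7 hold 32 and 31; after swapping, the array is [10, 29, 25, 16, 33, 18, 31, 32, 11].
Element-by-element contributions:
10 → none → 0
29 → 25, 16, 18, 11 → 4
25 → 16, 18, 11 → 3
16 → 11 → 1
33 → 18, 31, 32, 11 → 4
18 → 11 → 1
31 → 11 → 1
32 → 11 → 1
11 → none → 0
Sum: 0 + 4 + 3 + 1 + 4 + 1 + 1 + 1 + 0 = 15
Change: 15 − 16 = -1

-1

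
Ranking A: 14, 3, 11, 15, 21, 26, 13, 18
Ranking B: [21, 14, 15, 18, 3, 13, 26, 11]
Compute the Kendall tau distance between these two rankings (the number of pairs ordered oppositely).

13

Assign each item its position (1..8) in the first ordering, then rewrite the second ordering as that position sequence:
positions: 14→1, 3→2, 11→3, 15→4, 21→5, 26→6, 13→7, 18→8
second ordering as positions: [5, 1, 4, 8, 2, 7, 6, 3]
Discordant pairs = inversions in this position sequence.
5: 1, 4, 2, 3 → 4
1: 0
4: 2, 3 → 2
8: 2, 7, 6, 3 → 4
2: 0
7: 6, 3 → 2
6: 3 → 1
3: 0
Total: 4 + 0 + 2 + 4 + 0 + 2 + 1 + 0 = 13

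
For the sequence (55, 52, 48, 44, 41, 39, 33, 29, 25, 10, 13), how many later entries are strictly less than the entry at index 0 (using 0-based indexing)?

The element at index 0 is 55.
Elements after it: 52, 48, 44, 41, 39, 33, 29, 25, 10, 13
Those smaller than 55: 52, 48, 44, 41, 39, 33, 29, 25, 10, 13

10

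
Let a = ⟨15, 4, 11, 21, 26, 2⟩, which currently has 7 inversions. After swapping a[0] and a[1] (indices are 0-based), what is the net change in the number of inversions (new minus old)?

-1

Positions 0 and 1 hold 15 and 4; after swapping, the array is [4, 15, 11, 21, 26, 2].
Element-by-element contributions:
4 → 2 → 1
15 → 11, 2 → 2
11 → 2 → 1
21 → 2 → 1
26 → 2 → 1
2 → none → 0
Sum: 1 + 2 + 1 + 1 + 1 + 0 = 6
Change: 6 − 7 = -1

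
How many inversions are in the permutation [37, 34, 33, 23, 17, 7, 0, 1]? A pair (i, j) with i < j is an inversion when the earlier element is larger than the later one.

Inversions: 27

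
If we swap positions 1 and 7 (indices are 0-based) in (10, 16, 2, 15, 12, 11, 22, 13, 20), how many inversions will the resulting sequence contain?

Positions 1 and 7 hold 16 and 13; after swapping, the array is [10, 13, 2, 15, 12, 11, 22, 16, 20].
Count, for each position, how many later elements it exceeds:
10: 1
13: 3
2: 0
15: 2
12: 1
11: 0
22: 2
16: 0
20: 0
Sum: 1 + 3 + 0 + 2 + 1 + 0 + 2 + 0 + 0 = 9

9 inversions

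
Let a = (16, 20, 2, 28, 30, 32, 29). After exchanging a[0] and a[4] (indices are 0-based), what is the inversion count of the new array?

Positions 0 and 4 hold 16 and 30; after swapping, the array is [30, 20, 2, 28, 16, 32, 29].
Element-by-element contributions:
30 → 20, 2, 28, 16, 29 → 5
20 → 2, 16 → 2
2 → none → 0
28 → 16 → 1
16 → none → 0
32 → 29 → 1
29 → none → 0
Sum: 5 + 2 + 0 + 1 + 0 + 1 + 0 = 9

9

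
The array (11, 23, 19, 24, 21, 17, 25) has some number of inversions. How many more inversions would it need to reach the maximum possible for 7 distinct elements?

Maximum inversions for 7 distinct elements is C(7, 2) = 7·6/2 = 21.
Current inversions — for each element, count later smaller elements:
11: 0
23: 3
19: 1
24: 2
21: 1
17: 0
25: 0
Current total: 0 + 3 + 1 + 2 + 1 + 0 + 0 = 7
Shortfall: 21 − 7 = 14

14 inversions short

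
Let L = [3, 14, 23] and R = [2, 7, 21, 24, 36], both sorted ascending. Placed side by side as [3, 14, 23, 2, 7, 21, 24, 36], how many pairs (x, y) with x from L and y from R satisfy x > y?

6

Count, for every r in R, how many entries of L exceed r:
r = 2: 3, 14, 23 → 3
r = 7: 14, 23 → 2
r = 21: 23 → 1
r = 24: none → 0
r = 36: none → 0
Cross-inversions: 3 + 2 + 1 + 0 + 0 = 6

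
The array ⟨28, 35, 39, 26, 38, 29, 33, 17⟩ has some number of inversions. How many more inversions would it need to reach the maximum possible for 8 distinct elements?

11

Maximum inversions for 8 distinct elements is C(8, 2) = 8·7/2 = 28.
Current inversions — for each element, count later smaller elements:
28: 2
35: 4
39: 5
26: 1
38: 3
29: 1
33: 1
17: 0
Current total: 2 + 4 + 5 + 1 + 3 + 1 + 1 + 0 = 17
Shortfall: 28 − 17 = 11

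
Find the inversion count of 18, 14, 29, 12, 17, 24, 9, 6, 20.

Sweep left to right; for each value list the smaller values that follow it:
18: 5
14: 3
29: 6
12: 2
17: 2
24: 3
9: 1
6: 0
20: 0
Sum: 5 + 3 + 6 + 2 + 2 + 3 + 1 + 0 + 0 = 22

22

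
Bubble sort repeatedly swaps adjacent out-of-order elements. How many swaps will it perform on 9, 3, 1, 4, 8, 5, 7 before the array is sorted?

Each adjacent swap fixes exactly one inversion, so the minimum swap count equals the number of inversions.
Count inversions — for each element, later elements that are smaller:
9: 3, 1, 4, 8, 5, 7 → 6
3: 1 → 1
1: none → 0
4: none → 0
8: 5, 7 → 2
5: none → 0
7: none → 0
Total inversions: 6 + 1 + 0 + 0 + 2 + 0 + 0 = 9

9 swaps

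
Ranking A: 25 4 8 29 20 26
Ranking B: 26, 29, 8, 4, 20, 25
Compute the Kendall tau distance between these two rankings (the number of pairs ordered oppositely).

Assign each item its position (1..6) in the first ordering, then rewrite the second ordering as that position sequence:
positions: 25→1, 4→2, 8→3, 29→4, 20→5, 26→6
second ordering as positions: [6, 4, 3, 2, 5, 1]
Discordant pairs = inversions in this position sequence.
6: 4, 3, 2, 5, 1 → 5
4: 3, 2, 1 → 3
3: 2, 1 → 2
2: 1 → 1
5: 1 → 1
1: 0
Total: 5 + 3 + 2 + 1 + 1 + 0 = 12

Discordant pairs: 12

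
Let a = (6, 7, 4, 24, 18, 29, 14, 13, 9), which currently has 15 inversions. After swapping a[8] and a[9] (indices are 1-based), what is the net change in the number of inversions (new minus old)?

Positions 8 and 9 hold 13 and 9; after swapping, the array is [6, 7, 4, 24, 18, 29, 14, 9, 13].
Sweep left to right; for each value list the smaller values that follow it:
6 → 4 → 1
7 → 4 → 1
4 → none → 0
24 → 18, 14, 9, 13 → 4
18 → 14, 9, 13 → 3
29 → 14, 9, 13 → 3
14 → 9, 13 → 2
9 → none → 0
13 → none → 0
Sum: 1 + 1 + 0 + 4 + 3 + 3 + 2 + 0 + 0 = 14
Change: 14 − 15 = -1

-1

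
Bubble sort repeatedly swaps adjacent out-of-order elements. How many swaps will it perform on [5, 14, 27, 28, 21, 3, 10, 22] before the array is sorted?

13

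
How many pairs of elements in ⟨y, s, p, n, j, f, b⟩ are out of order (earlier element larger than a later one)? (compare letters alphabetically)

Sweep left to right; for each value list the smaller values that follow it:
y: 6
s: 5
p: 4
n: 3
j: 2
f: 1
b: 0
Sum: 6 + 5 + 4 + 3 + 2 + 1 + 0 = 21

21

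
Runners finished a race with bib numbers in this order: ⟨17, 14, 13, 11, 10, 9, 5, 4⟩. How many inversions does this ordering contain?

There are 28 inversions.

Element-by-element contributions:
17: 7
14: 6
13: 5
11: 4
10: 3
9: 2
5: 1
4: 0
Sum: 7 + 6 + 5 + 4 + 3 + 2 + 1 + 0 = 28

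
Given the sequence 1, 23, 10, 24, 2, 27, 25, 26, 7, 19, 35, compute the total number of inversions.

17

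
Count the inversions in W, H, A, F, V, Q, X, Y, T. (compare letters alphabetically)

Sweep left to right; for each value list the smaller values that follow it:
W: 6
H: 2
A: 0
F: 0
V: 2
Q: 0
X: 1
Y: 1
T: 0
Sum: 6 + 2 + 0 + 0 + 2 + 0 + 1 + 1 + 0 = 12

12 inversions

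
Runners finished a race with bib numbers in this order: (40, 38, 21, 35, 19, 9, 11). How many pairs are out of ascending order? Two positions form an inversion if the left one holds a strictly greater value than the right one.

Count, for each position, how many later elements it exceeds:
40 → 38, 21, 35, 19, 9, 11 → 6
38 → 21, 35, 19, 9, 11 → 5
21 → 19, 9, 11 → 3
35 → 19, 9, 11 → 3
19 → 9, 11 → 2
9 → none → 0
11 → none → 0
Sum: 6 + 5 + 3 + 3 + 2 + 0 + 0 = 19

19 inversions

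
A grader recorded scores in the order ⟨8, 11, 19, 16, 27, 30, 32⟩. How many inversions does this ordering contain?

1

Sweep left to right; for each value list the smaller values that follow it:
8 → none → 0
11 → none → 0
19 → 16 → 1
16 → none → 0
27 → none → 0
30 → none → 0
32 → none → 0
Sum: 0 + 0 + 1 + 0 + 0 + 0 + 0 = 1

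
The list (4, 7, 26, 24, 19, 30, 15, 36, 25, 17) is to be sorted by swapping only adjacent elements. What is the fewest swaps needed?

16 adjacent swaps

Each adjacent swap fixes exactly one inversion, so the minimum swap count equals the number of inversions.
Count inversions — for each element, later elements that are smaller:
4: none → 0
7: none → 0
26: 24, 19, 15, 25, 17 → 5
24: 19, 15, 17 → 3
19: 15, 17 → 2
30: 15, 25, 17 → 3
15: none → 0
36: 25, 17 → 2
25: 17 → 1
17: none → 0
Total inversions: 0 + 0 + 5 + 3 + 2 + 3 + 0 + 2 + 1 + 0 = 16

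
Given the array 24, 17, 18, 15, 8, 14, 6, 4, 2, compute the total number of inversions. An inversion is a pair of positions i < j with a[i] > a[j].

34

Sweep left to right; for each value list the smaller values that follow it:
24: 8
17: 6
18: 6
15: 5
8: 3
14: 3
6: 2
4: 1
2: 0
Sum: 8 + 6 + 6 + 5 + 3 + 3 + 2 + 1 + 0 = 34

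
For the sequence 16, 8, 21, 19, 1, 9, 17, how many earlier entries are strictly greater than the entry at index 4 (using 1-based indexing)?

The element at index 4 is 19.
Elements before it: 16, 8, 21
Those larger than 19: 21

1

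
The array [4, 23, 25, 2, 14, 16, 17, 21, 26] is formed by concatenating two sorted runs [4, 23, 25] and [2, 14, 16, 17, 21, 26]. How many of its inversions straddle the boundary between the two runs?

Cross-inversions: 11

Take each right-half value and tally the left-half values above it:
r = 2: 4, 23, 25 → 3
r = 14: 23, 25 → 2
r = 16: 23, 25 → 2
r = 17: 23, 25 → 2
r = 21: 23, 25 → 2
r = 26: none → 0
Cross-inversions: 3 + 2 + 2 + 2 + 2 + 0 = 11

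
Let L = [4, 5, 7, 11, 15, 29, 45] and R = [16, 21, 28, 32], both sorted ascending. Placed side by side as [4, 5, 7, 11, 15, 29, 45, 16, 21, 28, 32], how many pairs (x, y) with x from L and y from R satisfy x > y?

7

Take each right-half value and tally the left-half values above it:
r = 16: 29, 45 → 2
r = 21: 29, 45 → 2
r = 28: 29, 45 → 2
r = 32: 45 → 1
Cross-inversions: 2 + 2 + 2 + 1 = 7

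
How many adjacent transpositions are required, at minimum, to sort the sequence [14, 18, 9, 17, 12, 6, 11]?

15

Each adjacent swap fixes exactly one inversion, so the minimum swap count equals the number of inversions.
Count inversions — for each element, later elements that are smaller:
14: 9, 12, 6, 11 → 4
18: 9, 17, 12, 6, 11 → 5
9: 6 → 1
17: 12, 6, 11 → 3
12: 6, 11 → 2
6: none → 0
11: none → 0
Total inversions: 4 + 5 + 1 + 3 + 2 + 0 + 0 = 15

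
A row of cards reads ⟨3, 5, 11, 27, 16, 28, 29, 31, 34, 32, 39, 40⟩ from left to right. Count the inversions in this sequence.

2 inversions

Sweep left to right; for each value list the smaller values that follow it:
3 → none → 0
5 → none → 0
11 → none → 0
27 → 16 → 1
16 → none → 0
28 → none → 0
29 → none → 0
31 → none → 0
34 → 32 → 1
32 → none → 0
39 → none → 0
40 → none → 0
Sum: 0 + 0 + 0 + 1 + 0 + 0 + 0 + 0 + 1 + 0 + 0 + 0 = 2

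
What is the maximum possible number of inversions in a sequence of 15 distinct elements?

A reversed (strictly descending) arrangement makes every pair an inversion, giving C(15, 2) inversions.
C(15, 2) = 15·14/2 = 105

Inversions: 105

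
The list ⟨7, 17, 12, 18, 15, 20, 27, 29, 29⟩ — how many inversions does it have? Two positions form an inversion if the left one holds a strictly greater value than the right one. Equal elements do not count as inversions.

3

Count, for each position, how many later elements it exceeds:
7 → none → 0
17 → 12, 15 → 2
12 → none → 0
18 → 15 → 1
15 → none → 0
20 → none → 0
27 → none → 0
29 → none → 0
29 → none → 0
Sum: 0 + 2 + 0 + 1 + 0 + 0 + 0 + 0 + 0 = 3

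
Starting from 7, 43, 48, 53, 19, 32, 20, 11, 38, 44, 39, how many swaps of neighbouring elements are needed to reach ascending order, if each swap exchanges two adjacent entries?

The minimum number of adjacent swaps to sort an array equals its inversion count, since every such swap removes exactly one inversion.
Count inversions — for each element, later elements that are smaller:
7: none → 0
43: 19, 32, 20, 11, 38, 39 → 6
48: 19, 32, 20, 11, 38, 44, 39 → 7
53: 19, 32, 20, 11, 38, 44, 39 → 7
19: 11 → 1
32: 20, 11 → 2
20: 11 → 1
11: none → 0
38: none → 0
44: 39 → 1
39: none → 0
Total inversions: 0 + 6 + 7 + 7 + 1 + 2 + 1 + 0 + 0 + 1 + 0 = 25

25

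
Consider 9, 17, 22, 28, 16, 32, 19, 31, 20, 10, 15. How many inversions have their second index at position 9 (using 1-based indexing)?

The element at index 9 is 20.
Elements before it: 9, 17, 22, 28, 16, 32, 19, 31
Those larger than 20: 22, 28, 32, 31

4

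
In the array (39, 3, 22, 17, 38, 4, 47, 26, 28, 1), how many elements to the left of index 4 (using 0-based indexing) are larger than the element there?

The element at index 4 is 38.
Elements before it: 39, 3, 22, 17
Those larger than 38: 39

1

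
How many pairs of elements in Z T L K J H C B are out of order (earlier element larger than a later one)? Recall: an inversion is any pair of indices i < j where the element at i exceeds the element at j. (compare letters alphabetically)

28

Count, for each position, how many later elements it exceeds:
Z → T, L, K, J, H, C, B → 7
T → L, K, J, H, C, B → 6
L → K, J, H, C, B → 5
K → J, H, C, B → 4
J → H, C, B → 3
H → C, B → 2
C → B → 1
B → none → 0
Sum: 7 + 6 + 5 + 4 + 3 + 2 + 1 + 0 = 28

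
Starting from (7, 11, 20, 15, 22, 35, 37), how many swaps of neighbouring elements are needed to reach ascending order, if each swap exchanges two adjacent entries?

The minimum number of adjacent swaps to sort an array equals its inversion count, since every such swap removes exactly one inversion.
Count inversions — for each element, later elements that are smaller:
7: none → 0
11: none → 0
20: 15 → 1
15: none → 0
22: none → 0
35: none → 0
37: none → 0
Total inversions: 0 + 0 + 1 + 0 + 0 + 0 + 0 = 1

Adjacent swaps: 1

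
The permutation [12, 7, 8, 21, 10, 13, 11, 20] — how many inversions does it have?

Element-by-element contributions:
12 → 7, 8, 10, 11 → 4
7 → none → 0
8 → none → 0
21 → 10, 13, 11, 20 → 4
10 → none → 0
13 → 11 → 1
11 → none → 0
20 → none → 0
Sum: 4 + 0 + 0 + 4 + 0 + 1 + 0 + 0 = 9

There are 9 inversions.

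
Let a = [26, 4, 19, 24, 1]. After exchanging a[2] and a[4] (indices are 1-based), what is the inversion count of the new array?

Positions 2 and 4 hold 4 and 24; after swapping, the array is [26, 24, 19, 4, 1].
Count, for each position, how many later elements it exceeds:
26 → 24, 19, 4, 1 → 4
24 → 19, 4, 1 → 3
19 → 4, 1 → 2
4 → 1 → 1
1 → none → 0
Sum: 4 + 3 + 2 + 1 + 0 = 10

10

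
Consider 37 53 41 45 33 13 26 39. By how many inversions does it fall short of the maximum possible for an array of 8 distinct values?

Maximum inversions for 8 distinct elements is C(8, 2) = 8·7/2 = 28.
Current inversions — for each element, count later smaller elements:
37: 3
53: 6
41: 4
45: 4
33: 2
13: 0
26: 0
39: 0
Current total: 3 + 6 + 4 + 4 + 2 + 0 + 0 + 0 = 19
Shortfall: 28 − 19 = 9

9 inversions short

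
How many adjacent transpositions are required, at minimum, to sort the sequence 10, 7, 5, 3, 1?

Minimum adjacent swaps = number of inversions (each swap of adjacent out-of-order elements removes one inversion and no swap can remove more).
Count inversions — for each element, later elements that are smaller:
10: 7, 5, 3, 1 → 4
7: 5, 3, 1 → 3
5: 3, 1 → 2
3: 1 → 1
1: none → 0
Total inversions: 4 + 3 + 2 + 1 + 0 = 10

10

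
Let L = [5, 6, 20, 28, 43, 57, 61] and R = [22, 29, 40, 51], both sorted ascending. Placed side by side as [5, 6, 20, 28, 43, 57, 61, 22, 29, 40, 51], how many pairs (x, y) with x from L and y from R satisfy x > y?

12

For each element r of the right run, count left-run elements greater than r:
r = 22: 28, 43, 57, 61 → 4
r = 29: 43, 57, 61 → 3
r = 40: 43, 57, 61 → 3
r = 51: 57, 61 → 2
Cross-inversions: 4 + 3 + 3 + 2 = 12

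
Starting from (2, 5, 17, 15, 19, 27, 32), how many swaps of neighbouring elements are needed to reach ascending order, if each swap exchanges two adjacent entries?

Adjacent swaps: 1

Each adjacent swap fixes exactly one inversion, so the minimum swap count equals the number of inversions.
Count inversions — for each element, later elements that are smaller:
2: none → 0
5: none → 0
17: 15 → 1
15: none → 0
19: none → 0
27: none → 0
32: none → 0
Total inversions: 0 + 0 + 1 + 0 + 0 + 0 + 0 = 1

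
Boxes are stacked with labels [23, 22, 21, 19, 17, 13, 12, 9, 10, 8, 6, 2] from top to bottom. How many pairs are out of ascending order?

Element-by-element contributions:
23: 11
22: 10
21: 9
19: 8
17: 7
13: 6
12: 5
9: 3
10: 3
8: 2
6: 1
2: 0
Sum: 11 + 10 + 9 + 8 + 7 + 6 + 5 + 3 + 3 + 2 + 1 + 0 = 65

65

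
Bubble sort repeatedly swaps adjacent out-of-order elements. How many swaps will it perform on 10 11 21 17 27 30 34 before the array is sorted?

Minimum adjacent swaps = number of inversions (each swap of adjacent out-of-order elements removes one inversion and no swap can remove more).
Count inversions — for each element, later elements that are smaller:
10: none → 0
11: none → 0
21: 17 → 1
17: none → 0
27: none → 0
30: none → 0
34: none → 0
Total inversions: 0 + 0 + 1 + 0 + 0 + 0 + 0 = 1

1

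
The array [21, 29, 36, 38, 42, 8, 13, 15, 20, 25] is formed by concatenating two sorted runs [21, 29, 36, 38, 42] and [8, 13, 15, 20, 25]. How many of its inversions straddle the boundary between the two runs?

For each element r of the right run, count left-run elements greater than r:
r = 8: 21, 29, 36, 38, 42 → 5
r = 13: 21, 29, 36, 38, 42 → 5
r = 15: 21, 29, 36, 38, 42 → 5
r = 20: 21, 29, 36, 38, 42 → 5
r = 25: 29, 36, 38, 42 → 4
Cross-inversions: 5 + 5 + 5 + 5 + 4 = 24

Split inversions: 24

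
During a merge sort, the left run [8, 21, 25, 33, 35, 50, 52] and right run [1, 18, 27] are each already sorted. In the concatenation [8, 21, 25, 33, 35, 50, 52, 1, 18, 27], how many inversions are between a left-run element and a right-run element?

17 cross-inversions

For each element r of the right run, count left-run elements greater than r:
r = 1: 8, 21, 25, 33, 35, 50, 52 → 7
r = 18: 21, 25, 33, 35, 50, 52 → 6
r = 27: 33, 35, 50, 52 → 4
Cross-inversions: 7 + 6 + 4 = 17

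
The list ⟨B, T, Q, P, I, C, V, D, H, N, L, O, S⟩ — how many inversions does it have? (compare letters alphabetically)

Sweep left to right; for each value list the smaller values that follow it:
B: 0
T: 10
Q: 8
P: 7
I: 3
C: 0
V: 6
D: 0
H: 0
N: 1
L: 0
O: 0
S: 0
Sum: 0 + 10 + 8 + 7 + 3 + 0 + 6 + 0 + 0 + 1 + 0 + 0 + 0 = 35

35 inversions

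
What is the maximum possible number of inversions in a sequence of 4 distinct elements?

6

A reversed (strictly descending) arrangement makes every pair an inversion, giving C(4, 2) inversions.
C(4, 2) = 4·3/2 = 6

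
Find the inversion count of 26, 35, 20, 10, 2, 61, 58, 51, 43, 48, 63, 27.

Count, for each position, how many later elements it exceeds:
26: 3
35: 4
20: 2
10: 1
2: 0
61: 5
58: 4
51: 3
43: 1
48: 1
63: 1
27: 0
Sum: 3 + 4 + 2 + 1 + 0 + 5 + 4 + 3 + 1 + 1 + 1 + 0 = 25

25 out-of-order pairs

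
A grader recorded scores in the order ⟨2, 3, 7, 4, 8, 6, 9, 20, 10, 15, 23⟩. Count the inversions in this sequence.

5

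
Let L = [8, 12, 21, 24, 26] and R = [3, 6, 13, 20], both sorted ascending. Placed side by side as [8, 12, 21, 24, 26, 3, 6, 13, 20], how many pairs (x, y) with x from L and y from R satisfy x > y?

Take each right-half value and tally the left-half values above it:
r = 3: 8, 12, 21, 24, 26 → 5
r = 6: 8, 12, 21, 24, 26 → 5
r = 13: 21, 24, 26 → 3
r = 20: 21, 24, 26 → 3
Cross-inversions: 5 + 5 + 3 + 3 = 16

16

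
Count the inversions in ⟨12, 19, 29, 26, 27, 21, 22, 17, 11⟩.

22 inversions

Element-by-element contributions:
12 → 11 → 1
19 → 17, 11 → 2
29 → 26, 27, 21, 22, 17, 11 → 6
26 → 21, 22, 17, 11 → 4
27 → 21, 22, 17, 11 → 4
21 → 17, 11 → 2
22 → 17, 11 → 2
17 → 11 → 1
11 → none → 0
Sum: 1 + 2 + 6 + 4 + 4 + 2 + 2 + 1 + 0 = 22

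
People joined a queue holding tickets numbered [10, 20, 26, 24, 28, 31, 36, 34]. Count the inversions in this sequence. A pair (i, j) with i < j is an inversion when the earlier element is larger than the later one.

There are 2 out-of-order pairs.

Count, for each position, how many later elements it exceeds:
10 → none → 0
20 → none → 0
26 → 24 → 1
24 → none → 0
28 → none → 0
31 → none → 0
36 → 34 → 1
34 → none → 0
Sum: 0 + 0 + 1 + 0 + 0 + 0 + 1 + 0 = 2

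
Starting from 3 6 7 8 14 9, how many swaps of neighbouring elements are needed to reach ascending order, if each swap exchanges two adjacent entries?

1

Each adjacent swap fixes exactly one inversion, so the minimum swap count equals the number of inversions.
Count inversions — for each element, later elements that are smaller:
3: none → 0
6: none → 0
7: none → 0
8: none → 0
14: 9 → 1
9: none → 0
Total inversions: 0 + 0 + 0 + 0 + 1 + 0 = 1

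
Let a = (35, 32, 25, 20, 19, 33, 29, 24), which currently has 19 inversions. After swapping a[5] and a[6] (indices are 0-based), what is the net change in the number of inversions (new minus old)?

Positions 5 and 6 hold 33 and 29; after swapping, the array is [35, 32, 25, 20, 19, 29, 33, 24].
Sweep left to right; for each value list the smaller values that follow it:
35 → 32, 25, 20, 19, 29, 33, 24 → 7
32 → 25, 20, 19, 29, 24 → 5
25 → 20, 19, 24 → 3
20 → 19 → 1
19 → none → 0
29 → 24 → 1
33 → 24 → 1
24 → none → 0
Sum: 7 + 5 + 3 + 1 + 0 + 1 + 1 + 0 = 18
Change: 18 − 19 = -1

-1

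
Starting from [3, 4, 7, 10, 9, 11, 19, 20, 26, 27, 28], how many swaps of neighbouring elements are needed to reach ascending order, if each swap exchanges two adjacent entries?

Minimum adjacent swaps = number of inversions (each swap of adjacent out-of-order elements removes one inversion and no swap can remove more).
Count inversions — for each element, later elements that are smaller:
3: none → 0
4: none → 0
7: none → 0
10: 9 → 1
9: none → 0
11: none → 0
19: none → 0
20: none → 0
26: none → 0
27: none → 0
28: none → 0
Total inversions: 0 + 0 + 0 + 1 + 0 + 0 + 0 + 0 + 0 + 0 + 0 = 1

1 adjacent swap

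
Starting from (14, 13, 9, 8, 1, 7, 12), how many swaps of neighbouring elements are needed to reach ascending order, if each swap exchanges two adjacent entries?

16

Each adjacent swap fixes exactly one inversion, so the minimum swap count equals the number of inversions.
Count inversions — for each element, later elements that are smaller:
14: 13, 9, 8, 1, 7, 12 → 6
13: 9, 8, 1, 7, 12 → 5
9: 8, 1, 7 → 3
8: 1, 7 → 2
1: none → 0
7: none → 0
12: none → 0
Total inversions: 6 + 5 + 3 + 2 + 0 + 0 + 0 = 16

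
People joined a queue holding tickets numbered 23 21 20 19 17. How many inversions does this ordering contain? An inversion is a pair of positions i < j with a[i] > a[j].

10 inversions

Element-by-element contributions:
23 → 21, 20, 19, 17 → 4
21 → 20, 19, 17 → 3
20 → 19, 17 → 2
19 → 17 → 1
17 → none → 0
Sum: 4 + 3 + 2 + 1 + 0 = 10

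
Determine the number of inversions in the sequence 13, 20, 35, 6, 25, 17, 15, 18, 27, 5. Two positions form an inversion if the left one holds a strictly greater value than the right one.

24 inversions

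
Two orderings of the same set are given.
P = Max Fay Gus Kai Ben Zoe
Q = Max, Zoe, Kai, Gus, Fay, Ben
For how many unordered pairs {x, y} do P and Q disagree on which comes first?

7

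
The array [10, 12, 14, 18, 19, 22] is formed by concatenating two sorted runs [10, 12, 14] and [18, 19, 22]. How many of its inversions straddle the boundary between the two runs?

0 split inversions

Count, for every r in R, how many entries of L exceed r:
r = 18: none → 0
r = 19: none → 0
r = 22: none → 0
Cross-inversions: 0 + 0 + 0 = 0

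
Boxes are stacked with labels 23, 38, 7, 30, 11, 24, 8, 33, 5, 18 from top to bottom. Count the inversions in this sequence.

27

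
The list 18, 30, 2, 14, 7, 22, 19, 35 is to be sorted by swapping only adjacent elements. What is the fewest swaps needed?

10 swaps

Minimum adjacent swaps = number of inversions (each swap of adjacent out-of-order elements removes one inversion and no swap can remove more).
Count inversions — for each element, later elements that are smaller:
18: 2, 14, 7 → 3
30: 2, 14, 7, 22, 19 → 5
2: none → 0
14: 7 → 1
7: none → 0
22: 19 → 1
19: none → 0
35: none → 0
Total inversions: 3 + 5 + 0 + 1 + 0 + 1 + 0 + 0 = 10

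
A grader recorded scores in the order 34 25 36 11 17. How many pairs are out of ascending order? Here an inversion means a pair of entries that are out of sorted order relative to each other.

Sweep left to right; for each value list the smaller values that follow it:
34: 3
25: 2
36: 2
11: 0
17: 0
Sum: 3 + 2 + 2 + 0 + 0 = 7

7 inversions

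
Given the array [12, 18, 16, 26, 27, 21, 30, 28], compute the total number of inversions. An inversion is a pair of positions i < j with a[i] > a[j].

Count, for each position, how many later elements it exceeds:
12: 0
18: 1
16: 0
26: 1
27: 1
21: 0
30: 1
28: 0
Sum: 0 + 1 + 0 + 1 + 1 + 0 + 1 + 0 = 4

4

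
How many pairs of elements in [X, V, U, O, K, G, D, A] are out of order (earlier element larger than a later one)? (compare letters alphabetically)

Count, for each position, how many later elements it exceeds:
X → V, U, O, K, G, D, A → 7
V → U, O, K, G, D, A → 6
U → O, K, G, D, A → 5
O → K, G, D, A → 4
K → G, D, A → 3
G → D, A → 2
D → A → 1
A → none → 0
Sum: 7 + 6 + 5 + 4 + 3 + 2 + 1 + 0 = 28

Out-of-order pairs: 28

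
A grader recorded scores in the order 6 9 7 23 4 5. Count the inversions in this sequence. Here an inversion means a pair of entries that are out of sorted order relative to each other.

Out-of-order index pairs (1-indexed):
(1,5): 6 > 4
(1,6): 6 > 5
(2,3): 9 > 7
(2,5): 9 > 4
(2,6): 9 > 5
(3,5): 7 > 4
(3,6): 7 > 5
(4,5): 23 > 4
(4,6): 23 > 5
That's 9 pairs.

There are 9 out-of-order pairs.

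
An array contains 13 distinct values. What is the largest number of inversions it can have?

78 inversions

The maximum occurs when the array is in strictly decreasing order: every one of the C(13, 2) pairs is inverted.
C(13, 2) = 13·12/2 = 78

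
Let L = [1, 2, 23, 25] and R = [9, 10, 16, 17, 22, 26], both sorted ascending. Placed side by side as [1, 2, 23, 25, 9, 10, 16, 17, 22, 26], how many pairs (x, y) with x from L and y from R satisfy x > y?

Take each right-half value and tally the left-half values above it:
r = 9: 23, 25 → 2
r = 10: 23, 25 → 2
r = 16: 23, 25 → 2
r = 17: 23, 25 → 2
r = 22: 23, 25 → 2
r = 26: none → 0
Cross-inversions: 2 + 2 + 2 + 2 + 2 + 0 = 10

10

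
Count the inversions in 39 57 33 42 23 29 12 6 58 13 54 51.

There are 36 out-of-order pairs.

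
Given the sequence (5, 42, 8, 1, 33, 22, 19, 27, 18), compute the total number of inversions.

17

For each element, count later entries that are smaller:
5 → 1 → 1
42 → 8, 1, 33, 22, 19, 27, 18 → 7
8 → 1 → 1
1 → none → 0
33 → 22, 19, 27, 18 → 4
22 → 19, 18 → 2
19 → 18 → 1
27 → 18 → 1
18 → none → 0
Sum: 1 + 7 + 1 + 0 + 4 + 2 + 1 + 1 + 0 = 17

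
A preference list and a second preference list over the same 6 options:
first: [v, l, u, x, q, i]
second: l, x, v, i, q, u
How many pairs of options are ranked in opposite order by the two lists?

6

Assign each item its position (1..6) in the first ordering, then rewrite the second ordering as that position sequence:
positions: v→1, l→2, u→3, x→4, q→5, i→6
second ordering as positions: [2, 4, 1, 6, 5, 3]
Discordant pairs = inversions in this position sequence.
2: 1 → 1
4: 1, 3 → 2
1: 0
6: 5, 3 → 2
5: 3 → 1
3: 0
Total: 1 + 2 + 0 + 2 + 1 + 0 = 6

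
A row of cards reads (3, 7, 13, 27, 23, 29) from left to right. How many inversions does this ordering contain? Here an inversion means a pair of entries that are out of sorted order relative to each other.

Element-by-element contributions:
3: 0
7: 0
13: 0
27: 1
23: 0
29: 0
Sum: 0 + 0 + 0 + 1 + 0 + 0 = 1

Inversions: 1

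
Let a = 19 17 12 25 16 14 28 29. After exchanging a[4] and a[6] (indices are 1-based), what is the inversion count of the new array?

Positions 4 and 6 hold 25 and 14; after swapping, the array is [19, 17, 12, 14, 16, 25, 28, 29].
Sweep left to right; for each value list the smaller values that follow it:
19: 4
17: 3
12: 0
14: 0
16: 0
25: 0
28: 0
29: 0
Sum: 4 + 3 + 0 + 0 + 0 + 0 + 0 + 0 = 7

7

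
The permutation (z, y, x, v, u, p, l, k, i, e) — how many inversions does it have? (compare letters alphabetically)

There are 45 inversions.

Count, for each position, how many later elements it exceeds:
z → y, x, v, u, p, l, k, i, e → 9
y → x, v, u, p, l, k, i, e → 8
x → v, u, p, l, k, i, e → 7
v → u, p, l, k, i, e → 6
u → p, l, k, i, e → 5
p → l, k, i, e → 4
l → k, i, e → 3
k → i, e → 2
i → e → 1
e → none → 0
Sum: 9 + 8 + 7 + 6 + 5 + 4 + 3 + 2 + 1 + 0 = 45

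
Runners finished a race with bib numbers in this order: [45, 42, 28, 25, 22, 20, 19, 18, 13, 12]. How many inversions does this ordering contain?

Inversions: 45

Count, for each position, how many later elements it exceeds:
45 → 42, 28, 25, 22, 20, 19, 18, 13, 12 → 9
42 → 28, 25, 22, 20, 19, 18, 13, 12 → 8
28 → 25, 22, 20, 19, 18, 13, 12 → 7
25 → 22, 20, 19, 18, 13, 12 → 6
22 → 20, 19, 18, 13, 12 → 5
20 → 19, 18, 13, 12 → 4
19 → 18, 13, 12 → 3
18 → 13, 12 → 2
13 → 12 → 1
12 → none → 0
Sum: 9 + 8 + 7 + 6 + 5 + 4 + 3 + 2 + 1 + 0 = 45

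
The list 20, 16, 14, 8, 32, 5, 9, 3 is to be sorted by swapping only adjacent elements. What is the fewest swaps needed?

The minimum number of adjacent swaps to sort an array equals its inversion count, since every such swap removes exactly one inversion.
Count inversions — for each element, later elements that are smaller:
20: 16, 14, 8, 5, 9, 3 → 6
16: 14, 8, 5, 9, 3 → 5
14: 8, 5, 9, 3 → 4
8: 5, 3 → 2
32: 5, 9, 3 → 3
5: 3 → 1
9: 3 → 1
3: none → 0
Total inversions: 6 + 5 + 4 + 2 + 3 + 1 + 1 + 0 = 22

22 swaps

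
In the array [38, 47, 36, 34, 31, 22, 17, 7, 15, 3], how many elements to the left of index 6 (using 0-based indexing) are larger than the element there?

6

The element at index 6 is 17.
Elements before it: 38, 47, 36, 34, 31, 22
Those larger than 17: 38, 47, 36, 34, 31, 22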